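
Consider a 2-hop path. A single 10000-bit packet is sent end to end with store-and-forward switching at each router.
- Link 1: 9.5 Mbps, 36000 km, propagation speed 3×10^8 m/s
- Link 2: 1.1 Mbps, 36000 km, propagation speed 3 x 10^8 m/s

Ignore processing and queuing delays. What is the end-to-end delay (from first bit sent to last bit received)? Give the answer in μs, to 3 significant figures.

250000 μs

Transmission delays (L/R per hop): 1052.63, 9090.91 μs; sum = 10143.5 μs.
Propagation delays (d/s per hop): 120000, 120000 μs; sum = 240000 μs.
End-to-end = 250000 μs.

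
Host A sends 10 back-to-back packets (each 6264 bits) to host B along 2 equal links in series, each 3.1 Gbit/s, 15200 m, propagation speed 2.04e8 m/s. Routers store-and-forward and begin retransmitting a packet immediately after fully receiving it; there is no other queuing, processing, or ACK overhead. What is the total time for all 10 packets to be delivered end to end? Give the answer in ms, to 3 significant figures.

0.171 ms

Per-hop transmission t_tx = L/R = 6264/3100000000 = 0.00202065 ms.
Per-hop propagation t_prop = 15200/204000000 = 0.0745098 ms.
Pipeline fill: first packet needs 2·t_tx to clear all hops; remaining 9 packets each add one t_tx.
Total = (2+10-1)·t_tx + 2·t_prop = 11·0.00202065 + 2·0.0745098 = 0.171 ms.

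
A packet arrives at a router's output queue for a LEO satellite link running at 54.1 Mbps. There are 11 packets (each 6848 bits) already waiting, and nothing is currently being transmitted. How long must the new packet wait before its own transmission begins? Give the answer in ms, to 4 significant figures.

Each queued packet: L/R = 6848/54100000 = 0.12658 ms.
11 queued → 1.39238 ms.
Queuing delay = 1.392 ms.

1.392 ms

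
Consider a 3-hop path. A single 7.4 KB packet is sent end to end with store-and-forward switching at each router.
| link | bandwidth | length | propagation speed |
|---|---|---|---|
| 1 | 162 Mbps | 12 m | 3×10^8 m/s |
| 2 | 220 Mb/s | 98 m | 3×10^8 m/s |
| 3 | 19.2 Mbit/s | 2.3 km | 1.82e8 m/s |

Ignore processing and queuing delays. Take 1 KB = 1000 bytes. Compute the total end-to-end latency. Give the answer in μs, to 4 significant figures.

L = 59200 bits.
Transmission delays (L/R per hop): 365.432, 269.091, 3083.33 μs; sum = 3717.86 μs.
Propagation delays (d/s per hop): 0.04, 0.326667, 12.6374 μs; sum = 13.004 μs.
End-to-end = 3731 μs.

3731 μs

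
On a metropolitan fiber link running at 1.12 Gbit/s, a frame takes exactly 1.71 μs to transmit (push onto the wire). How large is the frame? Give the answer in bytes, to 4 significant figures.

239.4 bytes

L = R × t_tx = 1120000000 b/s × 1.71e-06 s = 1915.2 bits.
In bytes: 1915.2 / 8 = 239.4 bytes.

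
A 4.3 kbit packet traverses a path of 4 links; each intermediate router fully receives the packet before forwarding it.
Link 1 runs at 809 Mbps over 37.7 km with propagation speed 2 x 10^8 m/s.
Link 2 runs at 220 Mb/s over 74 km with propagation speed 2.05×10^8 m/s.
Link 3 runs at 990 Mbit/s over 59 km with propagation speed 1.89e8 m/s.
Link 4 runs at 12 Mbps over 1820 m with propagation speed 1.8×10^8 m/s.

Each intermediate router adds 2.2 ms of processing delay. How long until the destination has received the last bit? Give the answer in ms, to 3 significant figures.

L = 4300 bits.
Transmission delays (L/R per hop): 0.0053152, 0.0195455, 0.00434343, 0.358333 ms; sum = 0.387537 ms.
Propagation delays (d/s per hop): 0.1885, 0.360976, 0.312169, 0.0101111 ms; sum = 0.871756 ms.
Processing at 3 router(s): 3 × 2.2 ms = 6.6 ms.
End-to-end = 7.86 ms.

7.86 ms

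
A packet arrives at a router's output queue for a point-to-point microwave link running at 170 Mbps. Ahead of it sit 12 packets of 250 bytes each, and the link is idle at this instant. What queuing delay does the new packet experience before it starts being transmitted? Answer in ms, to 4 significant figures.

Each queued packet: L/R = 2000/170000000 = 0.0117647 ms.
12 queued → 0.141176 ms.
Queuing delay = 0.1412 ms.

0.1412 ms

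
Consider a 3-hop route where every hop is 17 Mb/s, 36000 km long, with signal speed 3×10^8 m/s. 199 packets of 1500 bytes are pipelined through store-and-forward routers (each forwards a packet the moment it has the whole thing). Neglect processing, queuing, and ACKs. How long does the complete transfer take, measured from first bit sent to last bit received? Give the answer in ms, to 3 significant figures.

Per-hop transmission t_tx = L/R = 12000/17000000 = 0.705882 ms.
Per-hop propagation t_prop = 36000000/300000000 = 120 ms.
Pipeline fill: first packet needs 3·t_tx to clear all hops; remaining 198 packets each add one t_tx.
Total = (3+199-1)·t_tx + 3·t_prop = 201·0.705882 + 3·120 = 502 ms.

502 ms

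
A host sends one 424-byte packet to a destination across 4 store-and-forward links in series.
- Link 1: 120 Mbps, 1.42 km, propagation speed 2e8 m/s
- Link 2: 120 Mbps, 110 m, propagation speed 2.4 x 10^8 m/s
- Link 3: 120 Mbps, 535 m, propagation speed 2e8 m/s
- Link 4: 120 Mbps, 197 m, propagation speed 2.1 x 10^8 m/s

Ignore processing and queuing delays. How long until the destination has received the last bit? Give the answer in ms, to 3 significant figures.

L = 424 × 8 = 3392 bits.
Transmission delay per hop = L/R = 3392/120000000 = 0.0282667 ms; 4 hops → 0.113067 ms.
Propagation delays (d/s per hop): 0.0071, 0.000458333, 0.002675, 0.000938095 ms; sum = 0.0111714 ms.
End-to-end = 0.124 ms.

0.124 ms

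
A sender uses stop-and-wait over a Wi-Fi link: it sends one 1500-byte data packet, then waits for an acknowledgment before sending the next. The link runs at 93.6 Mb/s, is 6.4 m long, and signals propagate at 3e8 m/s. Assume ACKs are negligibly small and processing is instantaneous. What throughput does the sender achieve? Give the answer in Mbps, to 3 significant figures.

93.6 Mbps

t_tx = L/R = 12000/93600000 = 0.000128205 s.
t_prop = 6.4/300000000 = 2.13333e-08 s; RTT = 4.26667e-08 s.
Cycle = t_tx + RTT = 0.000128248 s.
Throughput = L / cycle = 12000 / 0.000128248 = 93.6 Mbps.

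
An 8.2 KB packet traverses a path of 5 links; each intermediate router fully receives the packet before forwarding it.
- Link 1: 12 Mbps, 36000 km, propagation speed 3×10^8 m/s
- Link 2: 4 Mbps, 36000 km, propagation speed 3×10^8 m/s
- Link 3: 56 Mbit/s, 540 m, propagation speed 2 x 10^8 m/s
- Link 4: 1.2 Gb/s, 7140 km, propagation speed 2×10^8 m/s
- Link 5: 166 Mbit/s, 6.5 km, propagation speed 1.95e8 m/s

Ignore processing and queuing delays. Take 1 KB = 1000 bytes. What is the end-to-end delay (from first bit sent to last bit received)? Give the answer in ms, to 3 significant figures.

L = 65600 bits.
Transmission delays (L/R per hop): 5.46667, 16.4, 1.17143, 0.0546667, 0.395181 ms; sum = 23.4879 ms.
Propagation delays (d/s per hop): 120, 120, 0.0027, 35.7, 0.0333333 ms; sum = 275.736 ms.
End-to-end = 299 ms.

299 ms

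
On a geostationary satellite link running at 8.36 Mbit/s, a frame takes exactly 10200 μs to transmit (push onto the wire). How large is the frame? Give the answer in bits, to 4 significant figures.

L = R × t_tx = 8.36e+06 b/s × 0.0102 s = 85272 bits.

85270 bits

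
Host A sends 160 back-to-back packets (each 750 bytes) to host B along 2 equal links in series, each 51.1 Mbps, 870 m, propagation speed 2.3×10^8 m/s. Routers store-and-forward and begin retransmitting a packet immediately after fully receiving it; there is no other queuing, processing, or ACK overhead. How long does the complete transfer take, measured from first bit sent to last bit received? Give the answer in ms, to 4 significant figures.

Per-hop transmission t_tx = L/R = 6000/51100000 = 0.117417 ms.
Per-hop propagation t_prop = 870/2.3e+08 = 0.00378261 ms.
Pipeline fill: first packet needs 2·t_tx to clear all hops; remaining 159 packets each add one t_tx.
Total = (2+160-1)·t_tx + 2·t_prop = 161·0.117417 + 2·0.00378261 = 18.91 ms.

18.91 ms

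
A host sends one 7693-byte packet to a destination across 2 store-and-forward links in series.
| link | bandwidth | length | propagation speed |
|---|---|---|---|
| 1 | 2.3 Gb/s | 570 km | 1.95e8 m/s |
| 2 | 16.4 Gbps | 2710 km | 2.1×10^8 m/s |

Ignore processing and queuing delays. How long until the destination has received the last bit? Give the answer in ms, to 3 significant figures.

L = 7693 × 8 = 61544 bits.
Transmission delays (L/R per hop): 0.0267583, 0.00375268 ms; sum = 0.0305109 ms.
Propagation delays (d/s per hop): 2.92308, 12.9048 ms; sum = 15.8278 ms.
End-to-end = 15.9 ms.

15.9 ms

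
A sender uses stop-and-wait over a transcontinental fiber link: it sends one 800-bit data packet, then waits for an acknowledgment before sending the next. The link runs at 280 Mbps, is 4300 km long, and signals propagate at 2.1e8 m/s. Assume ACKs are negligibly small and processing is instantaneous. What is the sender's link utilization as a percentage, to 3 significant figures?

0.00698 %

t_tx = L/R = 800/280000000 = 2.85714e-06 s.
t_prop = 4300000/210000000 = 0.0204762 s; RTT = 0.0409524 s.
Cycle = t_tx + RTT = 0.0409552 s.
Utilization = t_tx / cycle = 2.85714e-06/0.0409552 = 0.00698 %.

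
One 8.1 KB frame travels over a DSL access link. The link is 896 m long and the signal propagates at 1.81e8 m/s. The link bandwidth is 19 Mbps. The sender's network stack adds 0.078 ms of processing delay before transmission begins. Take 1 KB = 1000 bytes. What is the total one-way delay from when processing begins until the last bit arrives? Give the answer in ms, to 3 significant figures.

3.49 ms

L = 64800 bits.
Transmission delay = L/R = 64800 / 19000000 = 3.41053 ms.
Propagation delay = d/s = 896 m / 181000000 m/s = 0.00495028 ms.
Plus processing delay 0.078 ms = 0.078 ms.
Total = 3.49 ms.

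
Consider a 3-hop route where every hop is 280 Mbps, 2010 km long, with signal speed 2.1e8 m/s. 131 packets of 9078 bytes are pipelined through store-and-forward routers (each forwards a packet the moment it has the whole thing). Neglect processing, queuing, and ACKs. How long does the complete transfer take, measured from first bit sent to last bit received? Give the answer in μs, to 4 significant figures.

63210 μs

Per-hop transmission t_tx = L/R = 72624/280000000 = 259.371 μs.
Per-hop propagation t_prop = 2010000/210000000 = 9571.43 μs.
Pipeline fill: first packet needs 3·t_tx to clear all hops; remaining 130 packets each add one t_tx.
Total = (3+131-1)·t_tx + 3·t_prop = 133·259.371 + 3·9571.43 = 63210 μs.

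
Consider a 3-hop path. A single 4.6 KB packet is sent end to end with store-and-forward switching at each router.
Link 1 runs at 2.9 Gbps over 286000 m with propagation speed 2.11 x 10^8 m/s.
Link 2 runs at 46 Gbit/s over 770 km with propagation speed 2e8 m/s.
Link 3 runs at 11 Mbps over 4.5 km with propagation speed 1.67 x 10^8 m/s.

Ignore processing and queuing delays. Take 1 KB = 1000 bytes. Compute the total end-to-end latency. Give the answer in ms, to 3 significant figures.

L = 36800 bits.
Transmission delays (L/R per hop): 0.0126897, 0.0008, 3.34545 ms; sum = 3.35894 ms.
Propagation delays (d/s per hop): 1.35545, 3.85, 0.0269461 ms; sum = 5.2324 ms.
End-to-end = 8.59 ms.

8.59 ms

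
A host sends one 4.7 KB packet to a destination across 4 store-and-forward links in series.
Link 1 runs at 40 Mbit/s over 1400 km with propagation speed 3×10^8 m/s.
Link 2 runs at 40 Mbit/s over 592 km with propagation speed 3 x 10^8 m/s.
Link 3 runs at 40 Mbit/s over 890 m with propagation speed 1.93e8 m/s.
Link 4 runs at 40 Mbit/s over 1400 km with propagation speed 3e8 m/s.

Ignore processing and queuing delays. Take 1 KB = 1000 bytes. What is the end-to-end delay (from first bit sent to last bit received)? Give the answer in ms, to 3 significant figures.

L = 37600 bits.
Transmission delay per hop = L/R = 37600/40000000 = 0.94 ms; 4 hops → 3.76 ms.
Propagation delays (d/s per hop): 4.66667, 1.97333, 0.0046114, 4.66667 ms; sum = 11.3113 ms.
End-to-end = 15.1 ms.

15.1 ms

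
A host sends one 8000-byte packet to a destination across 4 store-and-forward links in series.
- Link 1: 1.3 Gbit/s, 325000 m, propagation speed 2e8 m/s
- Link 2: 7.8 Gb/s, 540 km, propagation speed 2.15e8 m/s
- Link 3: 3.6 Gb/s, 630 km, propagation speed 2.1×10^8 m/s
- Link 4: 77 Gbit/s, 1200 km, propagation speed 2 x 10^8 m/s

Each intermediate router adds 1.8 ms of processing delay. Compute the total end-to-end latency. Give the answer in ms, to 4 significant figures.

18.61 ms

L = 8000 × 8 = 64000 bits.
Transmission delays (L/R per hop): 0.0492308, 0.00820513, 0.0177778, 0.000831169 ms; sum = 0.0760448 ms.
Propagation delays (d/s per hop): 1.625, 2.51163, 3, 6 ms; sum = 13.1366 ms.
Processing at 3 router(s): 3 × 1.8 ms = 5.4 ms.
End-to-end = 18.61 ms.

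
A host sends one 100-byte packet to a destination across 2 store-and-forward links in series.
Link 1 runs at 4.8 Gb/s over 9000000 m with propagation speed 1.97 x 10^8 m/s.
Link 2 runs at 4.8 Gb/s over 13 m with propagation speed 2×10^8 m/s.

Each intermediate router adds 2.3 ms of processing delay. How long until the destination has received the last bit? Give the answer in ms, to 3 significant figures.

48.0 ms

L = 100 × 8 = 800 bits.
Transmission delay per hop = L/R = 800/4800000000 = 0.000166667 ms; 2 hops → 0.000333333 ms.
Propagation delays (d/s per hop): 45.6853, 6.5e-05 ms; sum = 45.6853 ms.
Processing at 1 router(s): 1 × 2.3 ms = 2.3 ms.
End-to-end = 48.0 ms.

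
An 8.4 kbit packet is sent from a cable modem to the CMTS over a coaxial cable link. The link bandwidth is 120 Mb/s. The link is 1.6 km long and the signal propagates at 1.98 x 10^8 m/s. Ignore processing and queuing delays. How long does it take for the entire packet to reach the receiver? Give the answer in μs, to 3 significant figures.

78.1 μs

L = 8400 bits.
Transmission delay = L/R = 8400 / 120000000 = 70 μs.
Propagation delay = d/s = 1600 m / 198000000 m/s = 8.08081 μs.
Total = 78.1 μs.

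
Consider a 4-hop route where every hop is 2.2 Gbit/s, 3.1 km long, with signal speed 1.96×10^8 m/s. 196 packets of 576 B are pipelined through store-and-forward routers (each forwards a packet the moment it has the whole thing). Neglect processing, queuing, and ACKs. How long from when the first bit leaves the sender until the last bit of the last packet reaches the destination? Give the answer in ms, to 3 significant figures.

0.480 ms

Per-hop transmission t_tx = L/R = 4608/2200000000 = 0.00209455 ms.
Per-hop propagation t_prop = 3100/196000000 = 0.0158163 ms.
Pipeline fill: first packet needs 4·t_tx to clear all hops; remaining 195 packets each add one t_tx.
Total = (4+196-1)·t_tx + 4·t_prop = 199·0.00209455 + 4·0.0158163 = 0.480 ms.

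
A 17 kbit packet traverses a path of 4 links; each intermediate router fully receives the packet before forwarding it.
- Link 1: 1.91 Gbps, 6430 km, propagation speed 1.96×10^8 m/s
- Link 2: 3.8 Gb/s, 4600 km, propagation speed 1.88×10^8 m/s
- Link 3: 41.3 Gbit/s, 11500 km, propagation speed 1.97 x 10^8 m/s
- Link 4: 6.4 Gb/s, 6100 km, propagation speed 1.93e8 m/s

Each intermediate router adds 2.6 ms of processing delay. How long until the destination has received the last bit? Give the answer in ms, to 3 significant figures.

155 ms

L = 17000 bits.
Transmission delays (L/R per hop): 0.00890052, 0.00447368, 0.000411622, 0.00265625 ms; sum = 0.0164421 ms.
Propagation delays (d/s per hop): 32.8061, 24.4681, 58.3756, 31.6062 ms; sum = 147.256 ms.
Processing at 3 router(s): 3 × 2.6 ms = 7.8 ms.
End-to-end = 155 ms.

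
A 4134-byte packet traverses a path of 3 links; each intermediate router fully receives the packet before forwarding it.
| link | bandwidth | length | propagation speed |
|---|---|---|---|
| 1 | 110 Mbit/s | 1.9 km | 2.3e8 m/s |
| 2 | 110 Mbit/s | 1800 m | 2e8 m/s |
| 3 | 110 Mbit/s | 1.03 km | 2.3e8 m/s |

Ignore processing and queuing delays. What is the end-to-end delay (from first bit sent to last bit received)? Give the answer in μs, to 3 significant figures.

924 μs

L = 4134 × 8 = 33072 bits.
Transmission delay per hop = L/R = 33072/110000000 = 300.655 μs; 3 hops → 901.964 μs.
Propagation delays (d/s per hop): 8.26087, 9, 4.47826 μs; sum = 21.7391 μs.
End-to-end = 924 μs.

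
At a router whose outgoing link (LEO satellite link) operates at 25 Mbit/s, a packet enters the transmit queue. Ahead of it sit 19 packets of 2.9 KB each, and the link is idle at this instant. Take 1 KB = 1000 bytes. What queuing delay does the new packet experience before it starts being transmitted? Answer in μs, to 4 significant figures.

17630 μs

Each queued packet: L/R = 23200/25000000 = 928 μs.
19 queued → 17632 μs.
Queuing delay = 17630 μs.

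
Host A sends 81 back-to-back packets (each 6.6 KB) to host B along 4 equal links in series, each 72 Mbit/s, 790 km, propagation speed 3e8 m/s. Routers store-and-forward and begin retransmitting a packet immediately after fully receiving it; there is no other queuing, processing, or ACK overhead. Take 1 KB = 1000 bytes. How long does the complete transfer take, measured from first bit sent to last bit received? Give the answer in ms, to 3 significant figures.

72.1 ms

Per-hop transmission t_tx = L/R = 52800/72000000 = 0.733333 ms.
Per-hop propagation t_prop = 790000/300000000 = 2.63333 ms.
Pipeline fill: first packet needs 4·t_tx to clear all hops; remaining 80 packets each add one t_tx.
Total = (4+81-1)·t_tx + 4·t_prop = 84·0.733333 + 4·2.63333 = 72.1 ms.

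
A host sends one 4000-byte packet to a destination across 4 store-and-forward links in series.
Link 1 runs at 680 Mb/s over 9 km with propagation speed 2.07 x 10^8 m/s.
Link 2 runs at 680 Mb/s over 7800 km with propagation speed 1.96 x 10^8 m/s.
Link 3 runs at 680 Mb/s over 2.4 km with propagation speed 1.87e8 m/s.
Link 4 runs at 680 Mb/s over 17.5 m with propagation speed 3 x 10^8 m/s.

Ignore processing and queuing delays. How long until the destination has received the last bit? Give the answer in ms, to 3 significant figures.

L = 4000 × 8 = 32000 bits.
Transmission delay per hop = L/R = 32000/680000000 = 0.0470588 ms; 4 hops → 0.188235 ms.
Propagation delays (d/s per hop): 0.0434783, 39.7959, 0.0128342, 5.83333e-05 ms; sum = 39.8523 ms.
End-to-end = 40.0 ms.

40.0 ms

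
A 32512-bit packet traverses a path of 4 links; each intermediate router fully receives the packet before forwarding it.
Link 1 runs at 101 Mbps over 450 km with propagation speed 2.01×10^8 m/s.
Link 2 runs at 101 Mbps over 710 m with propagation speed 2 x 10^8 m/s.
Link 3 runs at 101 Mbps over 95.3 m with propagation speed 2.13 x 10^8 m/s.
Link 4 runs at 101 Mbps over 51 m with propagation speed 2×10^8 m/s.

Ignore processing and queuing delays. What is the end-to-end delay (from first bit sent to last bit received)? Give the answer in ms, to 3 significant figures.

Transmission delay per hop = L/R = 32512/101000000 = 0.321901 ms; 4 hops → 1.2876 ms.
Propagation delays (d/s per hop): 2.23881, 0.00355, 0.000447418, 0.000255 ms; sum = 2.24306 ms.
End-to-end = 3.53 ms.

3.53 ms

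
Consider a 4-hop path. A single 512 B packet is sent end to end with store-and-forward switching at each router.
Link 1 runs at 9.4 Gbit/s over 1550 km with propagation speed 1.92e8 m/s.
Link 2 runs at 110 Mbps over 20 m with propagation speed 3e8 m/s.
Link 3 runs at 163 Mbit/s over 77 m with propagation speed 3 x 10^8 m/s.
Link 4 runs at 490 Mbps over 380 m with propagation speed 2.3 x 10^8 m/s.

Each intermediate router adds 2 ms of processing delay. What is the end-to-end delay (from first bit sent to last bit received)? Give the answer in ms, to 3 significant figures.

14.1 ms

L = 512 × 8 = 4096 bits.
Transmission delays (L/R per hop): 0.000435745, 0.0372364, 0.0251288, 0.00835918 ms; sum = 0.0711601 ms.
Propagation delays (d/s per hop): 8.07292, 6.66667e-05, 0.000256667, 0.00165217 ms; sum = 8.07489 ms.
Processing at 3 router(s): 3 × 2 ms = 6 ms.
End-to-end = 14.1 ms.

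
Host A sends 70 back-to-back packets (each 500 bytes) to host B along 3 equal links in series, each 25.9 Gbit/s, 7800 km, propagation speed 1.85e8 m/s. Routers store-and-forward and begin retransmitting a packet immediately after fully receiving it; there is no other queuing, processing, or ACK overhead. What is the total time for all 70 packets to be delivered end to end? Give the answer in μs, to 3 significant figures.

Per-hop transmission t_tx = L/R = 4000/25900000000 = 0.15444 μs.
Per-hop propagation t_prop = 7800000/185000000 = 42162.2 μs.
Pipeline fill: first packet needs 3·t_tx to clear all hops; remaining 69 packets each add one t_tx.
Total = (3+70-1)·t_tx + 3·t_prop = 72·0.15444 + 3·42162.2 = 126000 μs.

126000 μs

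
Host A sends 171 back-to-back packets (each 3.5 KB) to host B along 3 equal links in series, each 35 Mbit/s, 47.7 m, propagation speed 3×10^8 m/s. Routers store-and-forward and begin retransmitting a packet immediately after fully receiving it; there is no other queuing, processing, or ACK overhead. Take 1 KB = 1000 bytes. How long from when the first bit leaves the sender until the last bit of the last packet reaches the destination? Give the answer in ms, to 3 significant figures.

Per-hop transmission t_tx = L/R = 28000/35000000 = 0.8 ms.
Per-hop propagation t_prop = 47.7/300000000 = 0.000159 ms.
Pipeline fill: first packet needs 3·t_tx to clear all hops; remaining 170 packets each add one t_tx.
Total = (3+171-1)·t_tx + 3·t_prop = 173·0.8 + 3·0.000159 = 138 ms.

138 ms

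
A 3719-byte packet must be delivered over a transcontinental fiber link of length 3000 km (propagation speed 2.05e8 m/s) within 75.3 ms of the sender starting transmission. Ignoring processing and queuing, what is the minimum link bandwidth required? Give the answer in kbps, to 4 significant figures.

490.4 kbps

L = 29752 bits.
Propagation delay = 3000000 / 2.05e+08 = 14.6341 ms.
Transmission budget = 75.3 − 14.6341 = 60.6659 ms.
R ≥ L / t_tx = 29752 bits / 0.0606659 s = 490.4 kbps.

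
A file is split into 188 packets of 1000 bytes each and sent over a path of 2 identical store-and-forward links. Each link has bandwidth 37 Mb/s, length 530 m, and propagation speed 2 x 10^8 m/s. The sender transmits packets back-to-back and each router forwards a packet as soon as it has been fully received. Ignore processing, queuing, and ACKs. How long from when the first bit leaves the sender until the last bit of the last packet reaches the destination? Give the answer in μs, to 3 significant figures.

40900 μs

Per-hop transmission t_tx = L/R = 8000/37000000 = 216.216 μs.
Per-hop propagation t_prop = 530/200000000 = 2.65 μs.
Pipeline fill: first packet needs 2·t_tx to clear all hops; remaining 187 packets each add one t_tx.
Total = (2+188-1)·t_tx + 2·t_prop = 189·216.216 + 2·2.65 = 40900 μs.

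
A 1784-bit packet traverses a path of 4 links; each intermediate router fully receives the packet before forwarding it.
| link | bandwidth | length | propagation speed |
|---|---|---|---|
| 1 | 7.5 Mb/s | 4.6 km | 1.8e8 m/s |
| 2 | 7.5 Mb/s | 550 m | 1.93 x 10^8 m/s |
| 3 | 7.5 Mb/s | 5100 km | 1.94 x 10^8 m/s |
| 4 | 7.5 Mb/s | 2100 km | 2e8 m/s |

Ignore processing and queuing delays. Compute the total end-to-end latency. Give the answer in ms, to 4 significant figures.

37.77 ms

Transmission delay per hop = L/R = 1784/7500000 = 0.237867 ms; 4 hops → 0.951467 ms.
Propagation delays (d/s per hop): 0.0255556, 0.00284974, 26.2887, 10.5 ms; sum = 36.8171 ms.
End-to-end = 37.77 ms.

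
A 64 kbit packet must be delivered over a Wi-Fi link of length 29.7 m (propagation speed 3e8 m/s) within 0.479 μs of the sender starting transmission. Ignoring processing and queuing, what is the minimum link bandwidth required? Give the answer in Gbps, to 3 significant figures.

168 Gbps

Propagation delay = 29.7 / 300000000 = 0.099 μs.
Transmission budget = 0.479 − 0.099 = 0.38 μs.
R ≥ L / t_tx = 64000 bits / 3.8e-07 s = 168 Gbps.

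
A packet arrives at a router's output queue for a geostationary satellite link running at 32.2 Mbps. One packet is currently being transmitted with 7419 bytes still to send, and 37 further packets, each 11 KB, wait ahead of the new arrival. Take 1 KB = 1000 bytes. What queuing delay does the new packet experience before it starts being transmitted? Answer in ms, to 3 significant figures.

103 ms

Each queued packet: L/R = 88000/3.22e+07 = 2.73292 ms.
37 queued → 101.118 ms.
Plus remaining 59352 bits of current packet: 1.84323 ms.
Queuing delay = 103 ms.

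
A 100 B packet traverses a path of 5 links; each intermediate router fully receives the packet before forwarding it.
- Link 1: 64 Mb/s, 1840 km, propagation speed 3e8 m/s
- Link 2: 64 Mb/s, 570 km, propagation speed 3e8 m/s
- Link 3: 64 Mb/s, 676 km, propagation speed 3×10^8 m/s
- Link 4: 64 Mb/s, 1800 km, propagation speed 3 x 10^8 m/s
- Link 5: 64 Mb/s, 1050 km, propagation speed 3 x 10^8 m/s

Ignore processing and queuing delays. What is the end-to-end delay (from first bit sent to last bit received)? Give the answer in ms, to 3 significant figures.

19.8 ms

L = 100 × 8 = 800 bits.
Transmission delay per hop = L/R = 800/64000000 = 0.0125 ms; 5 hops → 0.0625 ms.
Propagation delays (d/s per hop): 6.13333, 1.9, 2.25333, 6, 3.5 ms; sum = 19.7867 ms.
End-to-end = 19.8 ms.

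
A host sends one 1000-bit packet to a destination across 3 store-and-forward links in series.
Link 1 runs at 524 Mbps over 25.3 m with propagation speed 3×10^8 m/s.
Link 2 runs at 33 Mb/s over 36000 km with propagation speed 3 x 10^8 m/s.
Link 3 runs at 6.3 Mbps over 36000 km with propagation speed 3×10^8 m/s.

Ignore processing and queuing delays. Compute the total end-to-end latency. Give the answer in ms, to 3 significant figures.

Transmission delays (L/R per hop): 0.0019084, 0.030303, 0.15873 ms; sum = 0.190942 ms.
Propagation delays (d/s per hop): 8.43333e-05, 120, 120 ms; sum = 240 ms.
End-to-end = 240 ms.

240 ms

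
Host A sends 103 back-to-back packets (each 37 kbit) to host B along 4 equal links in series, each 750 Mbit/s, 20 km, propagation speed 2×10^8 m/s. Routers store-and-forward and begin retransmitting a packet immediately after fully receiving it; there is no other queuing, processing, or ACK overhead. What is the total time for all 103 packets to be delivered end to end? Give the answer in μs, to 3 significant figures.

Per-hop transmission t_tx = L/R = 37000/750000000 = 49.3333 μs.
Per-hop propagation t_prop = 20000/200000000 = 100 μs.
Pipeline fill: first packet needs 4·t_tx to clear all hops; remaining 102 packets each add one t_tx.
Total = (4+103-1)·t_tx + 4·t_prop = 106·49.3333 + 4·100 = 5630 μs.

5630 μs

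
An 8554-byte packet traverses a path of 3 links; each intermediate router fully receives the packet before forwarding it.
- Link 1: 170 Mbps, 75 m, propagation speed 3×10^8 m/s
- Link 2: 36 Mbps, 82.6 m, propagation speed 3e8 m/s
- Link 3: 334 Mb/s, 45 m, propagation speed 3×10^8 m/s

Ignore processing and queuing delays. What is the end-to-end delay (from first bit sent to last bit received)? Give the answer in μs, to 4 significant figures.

2509 μs

L = 8554 × 8 = 68432 bits.
Transmission delays (L/R per hop): 402.541, 1900.89, 204.886 μs; sum = 2508.32 μs.
Propagation delays (d/s per hop): 0.25, 0.275333, 0.15 μs; sum = 0.675333 μs.
End-to-end = 2509 μs.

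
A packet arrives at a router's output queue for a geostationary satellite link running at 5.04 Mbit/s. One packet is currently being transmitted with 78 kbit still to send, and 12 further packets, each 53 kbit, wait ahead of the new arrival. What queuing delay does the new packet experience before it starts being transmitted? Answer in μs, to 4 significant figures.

Each queued packet: L/R = 53000/5040000 = 10515.9 μs.
12 queued → 126190 μs.
Plus remaining 78000 bits of current packet: 15476.2 μs.
Queuing delay = 141700 μs.

141700 μs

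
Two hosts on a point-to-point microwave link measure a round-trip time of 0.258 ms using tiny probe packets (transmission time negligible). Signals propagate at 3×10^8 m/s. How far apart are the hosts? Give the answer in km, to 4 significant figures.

One-way propagation = RTT/2 = 0.129 ms.
d = s × t = 300000000 × 0.000129 = 38.70 km.

38.70 km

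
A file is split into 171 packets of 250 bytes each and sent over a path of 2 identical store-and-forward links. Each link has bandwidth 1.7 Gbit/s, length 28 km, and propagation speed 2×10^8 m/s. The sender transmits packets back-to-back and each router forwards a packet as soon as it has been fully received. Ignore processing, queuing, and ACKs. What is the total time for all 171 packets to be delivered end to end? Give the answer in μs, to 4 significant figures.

Per-hop transmission t_tx = L/R = 2000/1700000000 = 1.17647 μs.
Per-hop propagation t_prop = 28000/200000000 = 140 μs.
Pipeline fill: first packet needs 2·t_tx to clear all hops; remaining 170 packets each add one t_tx.
Total = (2+171-1)·t_tx + 2·t_prop = 172·1.17647 + 2·140 = 482.4 μs.

482.4 μs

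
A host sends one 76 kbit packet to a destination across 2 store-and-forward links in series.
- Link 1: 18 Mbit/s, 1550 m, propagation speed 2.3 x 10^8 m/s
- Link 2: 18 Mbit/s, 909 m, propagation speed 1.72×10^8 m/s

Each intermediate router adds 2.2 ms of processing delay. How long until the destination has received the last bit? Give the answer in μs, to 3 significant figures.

L = 76000 bits.
Transmission delay per hop = L/R = 76000/18000000 = 4222.22 μs; 2 hops → 8444.44 μs.
Propagation delays (d/s per hop): 6.73913, 5.28488 μs; sum = 12.024 μs.
Processing at 1 router(s): 1 × 2.2 ms = 2200 μs.
End-to-end = 10700 μs.

10700 μs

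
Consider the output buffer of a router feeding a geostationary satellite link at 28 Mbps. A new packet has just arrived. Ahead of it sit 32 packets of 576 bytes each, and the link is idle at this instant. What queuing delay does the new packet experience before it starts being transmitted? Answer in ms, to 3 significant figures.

5.27 ms

Each queued packet: L/R = 4608/28000000 = 0.164571 ms.
32 queued → 5.26629 ms.
Queuing delay = 5.27 ms.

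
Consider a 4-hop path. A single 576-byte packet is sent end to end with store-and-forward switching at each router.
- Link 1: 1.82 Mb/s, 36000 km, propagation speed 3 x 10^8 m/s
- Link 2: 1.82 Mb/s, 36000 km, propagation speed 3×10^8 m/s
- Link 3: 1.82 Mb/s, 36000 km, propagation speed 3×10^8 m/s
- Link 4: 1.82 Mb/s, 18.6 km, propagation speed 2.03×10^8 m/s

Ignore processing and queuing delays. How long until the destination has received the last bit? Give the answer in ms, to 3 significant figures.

370 ms

L = 576 × 8 = 4608 bits.
Transmission delay per hop = L/R = 4608/1820000 = 2.53187 ms; 4 hops → 10.1275 ms.
Propagation delays (d/s per hop): 120, 120, 120, 0.0916256 ms; sum = 360.092 ms.
End-to-end = 370 ms.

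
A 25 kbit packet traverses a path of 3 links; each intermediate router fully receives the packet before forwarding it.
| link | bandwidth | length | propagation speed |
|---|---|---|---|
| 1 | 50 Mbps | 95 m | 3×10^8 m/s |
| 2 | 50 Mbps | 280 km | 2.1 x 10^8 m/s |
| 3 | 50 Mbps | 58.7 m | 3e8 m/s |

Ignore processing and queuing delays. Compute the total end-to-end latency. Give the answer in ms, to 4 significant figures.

L = 25000 bits.
Transmission delay per hop = L/R = 25000/50000000 = 0.5 ms; 3 hops → 1.5 ms.
Propagation delays (d/s per hop): 0.000316667, 1.33333, 0.000195667 ms; sum = 1.33385 ms.
End-to-end = 2.834 ms.

2.834 ms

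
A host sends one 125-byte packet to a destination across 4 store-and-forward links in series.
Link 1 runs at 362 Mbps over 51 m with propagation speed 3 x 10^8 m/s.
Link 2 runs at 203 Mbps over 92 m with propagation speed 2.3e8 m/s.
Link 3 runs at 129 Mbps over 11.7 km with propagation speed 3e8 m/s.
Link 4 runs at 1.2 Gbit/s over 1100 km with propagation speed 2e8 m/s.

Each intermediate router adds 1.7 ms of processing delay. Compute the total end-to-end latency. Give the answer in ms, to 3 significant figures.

10.7 ms

L = 125 × 8 = 1000 bits.
Transmission delays (L/R per hop): 0.00276243, 0.00492611, 0.00775194, 0.000833333 ms; sum = 0.0162738 ms.
Propagation delays (d/s per hop): 0.00017, 0.0004, 0.039, 5.5 ms; sum = 5.53957 ms.
Processing at 3 router(s): 3 × 1.7 ms = 5.1 ms.
End-to-end = 10.7 ms.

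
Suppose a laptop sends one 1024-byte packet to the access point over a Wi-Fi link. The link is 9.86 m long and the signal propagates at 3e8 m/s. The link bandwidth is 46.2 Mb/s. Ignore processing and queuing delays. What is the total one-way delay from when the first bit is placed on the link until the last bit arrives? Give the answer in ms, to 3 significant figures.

L = 1024 × 8 = 8192 bits.
Transmission delay = L/R = 8192 / 46200000 = 0.177316 ms.
Propagation delay = d/s = 9.86 m / 300000000 m/s = 3.28667e-05 ms.
Total = 0.177 ms.

0.177 ms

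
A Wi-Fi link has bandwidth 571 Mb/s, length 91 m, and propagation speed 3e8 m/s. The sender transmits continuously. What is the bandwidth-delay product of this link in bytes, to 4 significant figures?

Propagation delay = 91 / 300000000 = 3.03333e-07 s.
BDP = R × t_prop = 571000000 × 3.03333e-07 = 173.203 bits.
In bytes: 173.203/8 = 21.65 bytes.

21.65 bytes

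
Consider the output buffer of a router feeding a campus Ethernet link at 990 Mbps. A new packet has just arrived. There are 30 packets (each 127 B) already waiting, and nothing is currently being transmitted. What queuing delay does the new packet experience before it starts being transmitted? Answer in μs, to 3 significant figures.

30.8 μs

Each queued packet: L/R = 1016/990000000 = 1.02626 μs.
30 queued → 30.7879 μs.
Queuing delay = 30.8 μs.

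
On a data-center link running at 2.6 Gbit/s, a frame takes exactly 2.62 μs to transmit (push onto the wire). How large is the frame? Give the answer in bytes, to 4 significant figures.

851.5 bytes

L = R × t_tx = 2600000000 b/s × 2.62e-06 s = 6812 bits.
In bytes: 6812 / 8 = 851.5 bytes.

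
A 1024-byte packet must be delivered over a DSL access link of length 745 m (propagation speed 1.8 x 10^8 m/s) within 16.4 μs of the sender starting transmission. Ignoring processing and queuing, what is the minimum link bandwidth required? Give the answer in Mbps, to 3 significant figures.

L = 8192 bits.
Propagation delay = 745 / 180000000 = 4.13889 μs.
Transmission budget = 16.4 − 4.13889 = 12.2611 μs.
R ≥ L / t_tx = 8192 bits / 1.22611e-05 s = 668 Mbps.

668 Mbps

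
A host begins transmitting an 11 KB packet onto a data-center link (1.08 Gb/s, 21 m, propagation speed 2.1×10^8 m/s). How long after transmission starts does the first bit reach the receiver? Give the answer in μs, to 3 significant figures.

0.100 μs

First bit experiences only propagation delay: d/s = 21/210000000 = 0.100 μs.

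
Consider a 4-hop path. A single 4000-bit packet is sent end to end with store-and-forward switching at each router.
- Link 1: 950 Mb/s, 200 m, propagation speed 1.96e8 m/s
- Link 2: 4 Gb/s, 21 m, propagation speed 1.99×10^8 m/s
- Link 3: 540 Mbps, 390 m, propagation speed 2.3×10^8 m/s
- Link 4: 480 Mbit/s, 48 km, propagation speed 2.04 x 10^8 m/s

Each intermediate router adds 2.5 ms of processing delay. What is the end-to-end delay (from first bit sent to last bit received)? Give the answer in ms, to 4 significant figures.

Transmission delays (L/R per hop): 0.00421053, 0.001, 0.00740741, 0.00833333 ms; sum = 0.0209513 ms.
Propagation delays (d/s per hop): 0.00102041, 0.000105528, 0.00169565, 0.235294 ms; sum = 0.238116 ms.
Processing at 3 router(s): 3 × 2.5 ms = 7.5 ms.
End-to-end = 7.759 ms.

7.759 ms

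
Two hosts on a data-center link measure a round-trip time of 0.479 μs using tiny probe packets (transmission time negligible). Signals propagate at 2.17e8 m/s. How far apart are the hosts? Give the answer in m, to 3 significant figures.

52.0 m

One-way propagation = RTT/2 = 0.2395 μs.
d = s × t = 217000000 × 2.395e-07 = 52.0 m.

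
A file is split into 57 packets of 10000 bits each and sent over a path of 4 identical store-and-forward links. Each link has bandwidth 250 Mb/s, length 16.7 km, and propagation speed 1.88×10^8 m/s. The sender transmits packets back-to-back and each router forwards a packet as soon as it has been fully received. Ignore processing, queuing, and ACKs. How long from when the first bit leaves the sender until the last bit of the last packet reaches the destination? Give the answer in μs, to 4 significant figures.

2755 μs

Per-hop transmission t_tx = L/R = 10000/250000000 = 40 μs.
Per-hop propagation t_prop = 16700/188000000 = 88.8298 μs.
Pipeline fill: first packet needs 4·t_tx to clear all hops; remaining 56 packets each add one t_tx.
Total = (4+57-1)·t_tx + 4·t_prop = 60·40 + 4·88.8298 = 2755 μs.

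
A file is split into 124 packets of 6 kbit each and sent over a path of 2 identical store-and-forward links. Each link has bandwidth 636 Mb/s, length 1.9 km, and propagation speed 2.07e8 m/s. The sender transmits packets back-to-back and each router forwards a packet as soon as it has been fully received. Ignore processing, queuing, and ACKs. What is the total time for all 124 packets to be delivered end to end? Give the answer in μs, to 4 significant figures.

1198 μs

Per-hop transmission t_tx = L/R = 6000/636000000 = 9.43396 μs.
Per-hop propagation t_prop = 1900/2.07e+08 = 9.17874 μs.
Pipeline fill: first packet needs 2·t_tx to clear all hops; remaining 123 packets each add one t_tx.
Total = (2+124-1)·t_tx + 2·t_prop = 125·9.43396 + 2·9.17874 = 1198 μs.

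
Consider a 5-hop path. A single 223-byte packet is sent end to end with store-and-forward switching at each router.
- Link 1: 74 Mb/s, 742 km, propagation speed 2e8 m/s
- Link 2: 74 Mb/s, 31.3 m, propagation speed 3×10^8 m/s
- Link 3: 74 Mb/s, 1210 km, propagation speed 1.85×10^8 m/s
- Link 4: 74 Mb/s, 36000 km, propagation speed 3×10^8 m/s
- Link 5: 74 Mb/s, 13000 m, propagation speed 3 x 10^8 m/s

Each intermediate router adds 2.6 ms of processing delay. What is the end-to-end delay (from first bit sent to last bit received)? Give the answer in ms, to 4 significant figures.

L = 223 × 8 = 1784 bits.
Transmission delay per hop = L/R = 1784/74000000 = 0.0241081 ms; 5 hops → 0.120541 ms.
Propagation delays (d/s per hop): 3.71, 0.000104333, 6.54054, 120, 0.0433333 ms; sum = 130.294 ms.
Processing at 4 router(s): 4 × 2.6 ms = 10.4 ms.
End-to-end = 140.8 ms.

140.8 ms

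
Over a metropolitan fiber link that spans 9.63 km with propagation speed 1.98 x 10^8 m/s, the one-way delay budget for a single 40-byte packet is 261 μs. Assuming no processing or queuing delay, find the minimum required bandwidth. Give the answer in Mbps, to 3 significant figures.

1.51 Mbps

L = 320 bits.
Propagation delay = 9630 / 198000000 = 48.6364 μs.
Transmission budget = 261 − 48.6364 = 212.364 μs.
R ≥ L / t_tx = 320 bits / 0.000212364 s = 1.51 Mbps.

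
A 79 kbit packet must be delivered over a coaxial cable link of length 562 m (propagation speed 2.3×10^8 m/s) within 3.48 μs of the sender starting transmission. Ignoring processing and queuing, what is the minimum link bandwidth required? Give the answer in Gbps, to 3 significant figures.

Propagation delay = 562 / 2.3e+08 = 2.44348 μs.
Transmission budget = 3.48 − 2.44348 = 1.03652 μs.
R ≥ L / t_tx = 79000 bits / 1.03652e-06 s = 76.2 Gbps.

76.2 Gbps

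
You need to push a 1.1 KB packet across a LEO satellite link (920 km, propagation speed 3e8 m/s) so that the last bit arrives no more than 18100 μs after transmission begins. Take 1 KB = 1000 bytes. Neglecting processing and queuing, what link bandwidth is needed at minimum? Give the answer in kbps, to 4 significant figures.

585.4 kbps

L = 8800 bits.
Propagation delay = 920000 / 300000000 = 3066.67 μs.
Transmission budget = 18100 − 3066.67 = 15033.3 μs.
R ≥ L / t_tx = 8800 bits / 0.0150333 s = 585.4 kbps.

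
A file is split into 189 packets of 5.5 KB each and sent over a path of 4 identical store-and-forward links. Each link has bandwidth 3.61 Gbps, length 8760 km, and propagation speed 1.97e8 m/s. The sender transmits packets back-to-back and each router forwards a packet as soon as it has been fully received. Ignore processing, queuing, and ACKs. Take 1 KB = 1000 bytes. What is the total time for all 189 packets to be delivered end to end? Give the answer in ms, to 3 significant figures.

Per-hop transmission t_tx = L/R = 44000/3610000000 = 0.0121884 ms.
Per-hop propagation t_prop = 8760000/197000000 = 44.467 ms.
Pipeline fill: first packet needs 4·t_tx to clear all hops; remaining 188 packets each add one t_tx.
Total = (4+189-1)·t_tx + 4·t_prop = 192·0.0121884 + 4·44.467 = 180 ms.

180 ms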